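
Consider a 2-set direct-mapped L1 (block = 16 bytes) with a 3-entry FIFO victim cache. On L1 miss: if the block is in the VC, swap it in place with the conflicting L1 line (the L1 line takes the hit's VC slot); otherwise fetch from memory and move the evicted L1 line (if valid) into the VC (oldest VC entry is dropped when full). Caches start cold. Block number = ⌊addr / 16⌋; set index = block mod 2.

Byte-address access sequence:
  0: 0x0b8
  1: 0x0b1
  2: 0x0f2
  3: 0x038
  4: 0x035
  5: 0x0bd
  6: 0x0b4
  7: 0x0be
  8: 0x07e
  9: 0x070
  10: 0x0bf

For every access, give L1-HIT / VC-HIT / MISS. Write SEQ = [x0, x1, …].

  [0] addr=0xb8 blk=11 s=1: MISS | VC []
  [1] addr=0xb1 blk=11 s=1: L1-HIT | VC []
  [2] addr=0xf2 blk=15 s=1: MISS | VC [11]
  [3] addr=0x38 blk=3 s=1: MISS | VC [11, 15]
  [4] addr=0x35 blk=3 s=1: L1-HIT | VC [11, 15]
  [5] addr=0xbd blk=11 s=1: VC-HIT | VC [3, 15]
  [6] addr=0xb4 blk=11 s=1: L1-HIT | VC [3, 15]
  [7] addr=0xbe blk=11 s=1: L1-HIT | VC [3, 15]
  [8] addr=0x7e blk=7 s=1: MISS | VC [3, 15, 11]
  [9] addr=0x70 blk=7 s=1: L1-HIT | VC [3, 15, 11]
  [10] addr=0xbf blk=11 s=1: VC-HIT | VC [3, 15, 7]

SEQ = [MISS, L1-HIT, MISS, MISS, L1-HIT, VC-HIT, L1-HIT, L1-HIT, MISS, L1-HIT, VC-HIT]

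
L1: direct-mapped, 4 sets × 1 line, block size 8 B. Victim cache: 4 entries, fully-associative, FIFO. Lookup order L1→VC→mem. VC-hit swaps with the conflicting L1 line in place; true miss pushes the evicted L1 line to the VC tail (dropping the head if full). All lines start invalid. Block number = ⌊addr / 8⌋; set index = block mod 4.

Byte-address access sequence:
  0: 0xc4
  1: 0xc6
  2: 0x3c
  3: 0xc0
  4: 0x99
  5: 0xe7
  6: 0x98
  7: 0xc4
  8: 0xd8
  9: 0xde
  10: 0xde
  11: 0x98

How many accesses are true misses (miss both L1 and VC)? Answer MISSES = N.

MISSES = 5

#0 0xc4→b24/s0 MISS; vc=[]
#1 0xc6→b24/s0 L1-HIT; vc=[]
#2 0x3c→b7/s3 MISS; vc=[]
#3 0xc0→b24/s0 L1-HIT; vc=[]
#4 0x99→b19/s3 MISS; vc=[7]
#5 0xe7→b28/s0 MISS; vc=[7,24]
#6 0x98→b19/s3 L1-HIT; vc=[7,24]
#7 0xc4→b24/s0 VC-HIT; vc=[7,28]
#8 0xd8→b27/s3 MISS; vc=[7,28,19]
#9 0xde→b27/s3 L1-HIT; vc=[7,28,19]
#10 0xde→b27/s3 L1-HIT; vc=[7,28,19]
#11 0x98→b19/s3 VC-HIT; vc=[7,28,27]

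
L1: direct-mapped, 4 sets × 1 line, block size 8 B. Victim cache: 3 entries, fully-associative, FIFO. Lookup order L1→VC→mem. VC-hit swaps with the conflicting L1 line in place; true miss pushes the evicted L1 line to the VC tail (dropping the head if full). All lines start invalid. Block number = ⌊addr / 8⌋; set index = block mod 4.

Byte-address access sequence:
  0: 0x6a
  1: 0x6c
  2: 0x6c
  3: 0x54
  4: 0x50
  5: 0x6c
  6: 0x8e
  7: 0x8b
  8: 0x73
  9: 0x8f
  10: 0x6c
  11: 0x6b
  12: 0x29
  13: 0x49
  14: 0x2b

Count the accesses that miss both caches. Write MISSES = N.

  [0] addr=0x6a blk=13 s=1: MISS | VC []
  [1] addr=0x6c blk=13 s=1: L1-HIT | VC []
  [2] addr=0x6c blk=13 s=1: L1-HIT | VC []
  [3] addr=0x54 blk=10 s=2: MISS | VC []
  [4] addr=0x50 blk=10 s=2: L1-HIT | VC []
  [5] addr=0x6c blk=13 s=1: L1-HIT | VC []
  [6] addr=0x8e blk=17 s=1: MISS | VC [13]
  [7] addr=0x8b blk=17 s=1: L1-HIT | VC [13]
  [8] addr=0x73 blk=14 s=2: MISS | VC [13, 10]
  [9] addr=0x8f blk=17 s=1: L1-HIT | VC [13, 10]
  [10] addr=0x6c blk=13 s=1: VC-HIT | VC [17, 10]
  [11] addr=0x6b blk=13 s=1: L1-HIT | VC [17, 10]
  [12] addr=0x29 blk=5 s=1: MISS | VC [17, 10, 13]
  [13] addr=0x49 blk=9 s=1: MISS | VC [10, 13, 5]
  [14] addr=0x2b blk=5 s=1: VC-HIT | VC [10, 13, 9]

MISSES = 6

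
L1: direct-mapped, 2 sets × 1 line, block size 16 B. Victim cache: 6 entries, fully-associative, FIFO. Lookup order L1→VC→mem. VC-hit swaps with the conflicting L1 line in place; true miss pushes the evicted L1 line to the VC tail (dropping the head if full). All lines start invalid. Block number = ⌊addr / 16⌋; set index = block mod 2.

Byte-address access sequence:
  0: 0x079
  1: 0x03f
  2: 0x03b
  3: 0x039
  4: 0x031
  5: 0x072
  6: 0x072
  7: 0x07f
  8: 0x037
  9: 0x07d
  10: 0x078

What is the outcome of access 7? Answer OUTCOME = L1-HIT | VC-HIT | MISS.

#0 0x79→b7/s1 MISS; vc=[]
#1 0x3f→b3/s1 MISS; vc=[7]
#2 0x3b→b3/s1 L1-HIT; vc=[7]
#3 0x39→b3/s1 L1-HIT; vc=[7]
#4 0x31→b3/s1 L1-HIT; vc=[7]
#5 0x72→b7/s1 VC-HIT; vc=[3]
#6 0x72→b7/s1 L1-HIT; vc=[3]
#7 0x7f→b7/s1 L1-HIT; vc=[3]
#8 0x37→b3/s1 VC-HIT; vc=[7]
#9 0x7d→b7/s1 VC-HIT; vc=[3]
#10 0x78→b7/s1 L1-HIT; vc=[3]

OUTCOME = L1-HIT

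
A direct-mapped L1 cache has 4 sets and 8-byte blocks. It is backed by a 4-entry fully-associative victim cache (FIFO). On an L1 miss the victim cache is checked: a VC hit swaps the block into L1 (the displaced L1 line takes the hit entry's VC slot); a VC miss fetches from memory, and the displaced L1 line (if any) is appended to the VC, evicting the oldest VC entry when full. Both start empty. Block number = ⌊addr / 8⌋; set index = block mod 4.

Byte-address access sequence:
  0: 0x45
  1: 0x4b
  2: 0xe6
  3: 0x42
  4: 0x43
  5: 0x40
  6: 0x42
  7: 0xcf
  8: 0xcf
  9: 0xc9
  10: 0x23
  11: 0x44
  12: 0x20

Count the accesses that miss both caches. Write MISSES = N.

MISSES = 5

  [0] addr=0x45 blk=8 s=0: MISS | VC []
  [1] addr=0x4b blk=9 s=1: MISS | VC []
  [2] addr=0xe6 blk=28 s=0: MISS | VC [8]
  [3] addr=0x42 blk=8 s=0: VC-HIT | VC [28]
  [4] addr=0x43 blk=8 s=0: L1-HIT | VC [28]
  [5] addr=0x40 blk=8 s=0: L1-HIT | VC [28]
  [6] addr=0x42 blk=8 s=0: L1-HIT | VC [28]
  [7] addr=0xcf blk=25 s=1: MISS | VC [28, 9]
  [8] addr=0xcf blk=25 s=1: L1-HIT | VC [28, 9]
  [9] addr=0xc9 blk=25 s=1: L1-HIT | VC [28, 9]
  [10] addr=0x23 blk=4 s=0: MISS | VC [28, 9, 8]
  [11] addr=0x44 blk=8 s=0: VC-HIT | VC [28, 9, 4]
  [12] addr=0x20 blk=4 s=0: VC-HIT | VC [28, 9, 8]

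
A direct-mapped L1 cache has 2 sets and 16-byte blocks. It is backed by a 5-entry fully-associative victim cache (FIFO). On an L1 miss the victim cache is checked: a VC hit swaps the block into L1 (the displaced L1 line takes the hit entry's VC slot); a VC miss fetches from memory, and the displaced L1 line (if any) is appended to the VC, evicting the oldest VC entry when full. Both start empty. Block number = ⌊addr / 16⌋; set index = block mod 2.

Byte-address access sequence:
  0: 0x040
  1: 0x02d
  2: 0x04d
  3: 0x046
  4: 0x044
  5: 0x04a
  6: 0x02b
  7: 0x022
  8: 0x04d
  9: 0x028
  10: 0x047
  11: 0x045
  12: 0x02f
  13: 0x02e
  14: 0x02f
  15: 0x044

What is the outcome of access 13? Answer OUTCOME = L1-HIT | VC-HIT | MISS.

OUTCOME = L1-HIT

0: 0x40 (blk 4, set 0) → MISS  vc=[]
1: 0x2d (blk 2, set 0) → MISS  vc=[4]
2: 0x4d (blk 4, set 0) → VC-HIT  vc=[2]
3: 0x46 (blk 4, set 0) → L1-HIT  vc=[2]
4: 0x44 (blk 4, set 0) → L1-HIT  vc=[2]
5: 0x4a (blk 4, set 0) → L1-HIT  vc=[2]
6: 0x2b (blk 2, set 0) → VC-HIT  vc=[4]
7: 0x22 (blk 2, set 0) → L1-HIT  vc=[4]
8: 0x4d (blk 4, set 0) → VC-HIT  vc=[2]
9: 0x28 (blk 2, set 0) → VC-HIT  vc=[4]
10: 0x47 (blk 4, set 0) → VC-HIT  vc=[2]
11: 0x45 (blk 4, set 0) → L1-HIT  vc=[2]
12: 0x2f (blk 2, set 0) → VC-HIT  vc=[4]
13: 0x2e (blk 2, set 0) → L1-HIT  vc=[4]
14: 0x2f (blk 2, set 0) → L1-HIT  vc=[4]
15: 0x44 (blk 4, set 0) → VC-HIT  vc=[2]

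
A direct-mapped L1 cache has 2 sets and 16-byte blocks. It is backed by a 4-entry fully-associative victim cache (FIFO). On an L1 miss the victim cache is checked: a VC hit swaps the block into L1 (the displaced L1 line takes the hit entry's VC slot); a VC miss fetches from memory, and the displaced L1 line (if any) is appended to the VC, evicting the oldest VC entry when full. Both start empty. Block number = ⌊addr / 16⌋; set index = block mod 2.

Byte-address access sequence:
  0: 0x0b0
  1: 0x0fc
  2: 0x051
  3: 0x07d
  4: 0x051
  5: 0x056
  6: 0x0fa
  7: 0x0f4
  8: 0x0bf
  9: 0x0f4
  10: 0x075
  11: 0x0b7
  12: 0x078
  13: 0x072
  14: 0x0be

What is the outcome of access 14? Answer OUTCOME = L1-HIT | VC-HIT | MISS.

0: 0xb0 (blk 11, set 1) → MISS  vc=[]
1: 0xfc (blk 15, set 1) → MISS  vc=[11]
2: 0x51 (blk 5, set 1) → MISS  vc=[11, 15]
3: 0x7d (blk 7, set 1) → MISS  vc=[11, 15, 5]
4: 0x51 (blk 5, set 1) → VC-HIT  vc=[11, 15, 7]
5: 0x56 (blk 5, set 1) → L1-HIT  vc=[11, 15, 7]
6: 0xfa (blk 15, set 1) → VC-HIT  vc=[11, 5, 7]
7: 0xf4 (blk 15, set 1) → L1-HIT  vc=[11, 5, 7]
8: 0xbf (blk 11, set 1) → VC-HIT  vc=[15, 5, 7]
9: 0xf4 (blk 15, set 1) → VC-HIT  vc=[11, 5, 7]
10: 0x75 (blk 7, set 1) → VC-HIT  vc=[11, 5, 15]
11: 0xb7 (blk 11, set 1) → VC-HIT  vc=[7, 5, 15]
12: 0x78 (blk 7, set 1) → VC-HIT  vc=[11, 5, 15]
13: 0x72 (blk 7, set 1) → L1-HIT  vc=[11, 5, 15]
14: 0xbe (blk 11, set 1) → VC-HIT  vc=[7, 5, 15]

OUTCOME = VC-HIT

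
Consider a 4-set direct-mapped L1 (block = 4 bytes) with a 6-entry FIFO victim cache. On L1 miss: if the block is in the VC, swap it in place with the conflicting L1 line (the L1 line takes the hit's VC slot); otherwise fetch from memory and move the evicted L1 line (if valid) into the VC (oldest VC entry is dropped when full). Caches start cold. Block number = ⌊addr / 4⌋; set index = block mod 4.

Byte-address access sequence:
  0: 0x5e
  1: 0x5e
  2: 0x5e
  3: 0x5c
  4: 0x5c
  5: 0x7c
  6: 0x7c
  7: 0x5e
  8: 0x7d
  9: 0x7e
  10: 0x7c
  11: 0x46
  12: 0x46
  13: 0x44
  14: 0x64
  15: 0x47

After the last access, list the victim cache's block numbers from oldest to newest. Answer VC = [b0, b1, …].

VC = [23, 25]

#0 0x5e→b23/s3 MISS; vc=[]
#1 0x5e→b23/s3 L1-HIT; vc=[]
#2 0x5e→b23/s3 L1-HIT; vc=[]
#3 0x5c→b23/s3 L1-HIT; vc=[]
#4 0x5c→b23/s3 L1-HIT; vc=[]
#5 0x7c→b31/s3 MISS; vc=[23]
#6 0x7c→b31/s3 L1-HIT; vc=[23]
#7 0x5e→b23/s3 VC-HIT; vc=[31]
#8 0x7d→b31/s3 VC-HIT; vc=[23]
#9 0x7e→b31/s3 L1-HIT; vc=[23]
#10 0x7c→b31/s3 L1-HIT; vc=[23]
#11 0x46→b17/s1 MISS; vc=[23]
#12 0x46→b17/s1 L1-HIT; vc=[23]
#13 0x44→b17/s1 L1-HIT; vc=[23]
#14 0x64→b25/s1 MISS; vc=[23,17]
#15 0x47→b17/s1 VC-HIT; vc=[23,25]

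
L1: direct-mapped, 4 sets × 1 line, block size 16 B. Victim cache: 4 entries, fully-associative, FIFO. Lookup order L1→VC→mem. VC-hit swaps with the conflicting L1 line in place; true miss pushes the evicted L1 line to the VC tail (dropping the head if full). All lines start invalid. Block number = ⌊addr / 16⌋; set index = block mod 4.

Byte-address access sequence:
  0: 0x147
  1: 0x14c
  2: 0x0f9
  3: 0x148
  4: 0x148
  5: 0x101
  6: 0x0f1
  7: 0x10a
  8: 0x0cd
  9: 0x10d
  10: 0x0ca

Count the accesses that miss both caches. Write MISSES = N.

#0 0x147→b20/s0 MISS; vc=[]
#1 0x14c→b20/s0 L1-HIT; vc=[]
#2 0xf9→b15/s3 MISS; vc=[]
#3 0x148→b20/s0 L1-HIT; vc=[]
#4 0x148→b20/s0 L1-HIT; vc=[]
#5 0x101→b16/s0 MISS; vc=[20]
#6 0xf1→b15/s3 L1-HIT; vc=[20]
#7 0x10a→b16/s0 L1-HIT; vc=[20]
#8 0xcd→b12/s0 MISS; vc=[20,16]
#9 0x10d→b16/s0 VC-HIT; vc=[20,12]
#10 0xca→b12/s0 VC-HIT; vc=[20,16]

MISSES = 4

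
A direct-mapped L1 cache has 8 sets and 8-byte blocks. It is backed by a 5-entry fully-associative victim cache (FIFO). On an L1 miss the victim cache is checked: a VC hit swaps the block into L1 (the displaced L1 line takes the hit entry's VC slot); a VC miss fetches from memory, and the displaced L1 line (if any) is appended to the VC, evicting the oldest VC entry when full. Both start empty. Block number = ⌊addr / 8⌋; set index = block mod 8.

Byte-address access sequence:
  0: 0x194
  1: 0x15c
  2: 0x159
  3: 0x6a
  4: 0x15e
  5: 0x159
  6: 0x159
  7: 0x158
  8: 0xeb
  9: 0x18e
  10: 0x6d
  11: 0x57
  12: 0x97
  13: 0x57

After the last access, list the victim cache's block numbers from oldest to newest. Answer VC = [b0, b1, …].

VC = [29, 50, 18]

#0 0x194→b50/s2 MISS; vc=[]
#1 0x15c→b43/s3 MISS; vc=[]
#2 0x159→b43/s3 L1-HIT; vc=[]
#3 0x6a→b13/s5 MISS; vc=[]
#4 0x15e→b43/s3 L1-HIT; vc=[]
#5 0x159→b43/s3 L1-HIT; vc=[]
#6 0x159→b43/s3 L1-HIT; vc=[]
#7 0x158→b43/s3 L1-HIT; vc=[]
#8 0xeb→b29/s5 MISS; vc=[13]
#9 0x18e→b49/s1 MISS; vc=[13]
#10 0x6d→b13/s5 VC-HIT; vc=[29]
#11 0x57→b10/s2 MISS; vc=[29,50]
#12 0x97→b18/s2 MISS; vc=[29,50,10]
#13 0x57→b10/s2 VC-HIT; vc=[29,50,18]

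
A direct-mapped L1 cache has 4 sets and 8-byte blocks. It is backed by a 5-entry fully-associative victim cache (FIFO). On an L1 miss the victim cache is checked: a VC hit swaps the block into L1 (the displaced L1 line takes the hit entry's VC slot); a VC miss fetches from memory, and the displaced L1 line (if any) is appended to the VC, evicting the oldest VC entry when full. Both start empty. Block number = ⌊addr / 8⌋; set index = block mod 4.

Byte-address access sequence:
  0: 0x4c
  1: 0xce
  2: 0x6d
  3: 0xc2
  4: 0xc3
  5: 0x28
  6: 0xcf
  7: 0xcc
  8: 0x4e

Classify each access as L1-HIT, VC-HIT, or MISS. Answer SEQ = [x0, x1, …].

0: 0x4c (blk 9, set 1) → MISS  vc=[]
1: 0xce (blk 25, set 1) → MISS  vc=[9]
2: 0x6d (blk 13, set 1) → MISS  vc=[9, 25]
3: 0xc2 (blk 24, set 0) → MISS  vc=[9, 25]
4: 0xc3 (blk 24, set 0) → L1-HIT  vc=[9, 25]
5: 0x28 (blk 5, set 1) → MISS  vc=[9, 25, 13]
6: 0xcf (blk 25, set 1) → VC-HIT  vc=[9, 5, 13]
7: 0xcc (blk 25, set 1) → L1-HIT  vc=[9, 5, 13]
8: 0x4e (blk 9, set 1) → VC-HIT  vc=[25, 5, 13]

SEQ = [MISS, MISS, MISS, MISS, L1-HIT, MISS, VC-HIT, L1-HIT, VC-HIT]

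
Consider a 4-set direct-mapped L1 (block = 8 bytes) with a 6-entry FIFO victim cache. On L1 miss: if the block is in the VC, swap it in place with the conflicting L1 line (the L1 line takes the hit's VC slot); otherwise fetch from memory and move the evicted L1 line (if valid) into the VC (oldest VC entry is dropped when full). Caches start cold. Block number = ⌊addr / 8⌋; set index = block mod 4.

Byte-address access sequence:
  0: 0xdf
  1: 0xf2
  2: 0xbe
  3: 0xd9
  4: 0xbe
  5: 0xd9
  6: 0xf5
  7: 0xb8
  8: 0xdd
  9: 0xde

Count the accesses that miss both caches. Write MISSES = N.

0: 0xdf (blk 27, set 3) → MISS  vc=[]
1: 0xf2 (blk 30, set 2) → MISS  vc=[]
2: 0xbe (blk 23, set 3) → MISS  vc=[27]
3: 0xd9 (blk 27, set 3) → VC-HIT  vc=[23]
4: 0xbe (blk 23, set 3) → VC-HIT  vc=[27]
5: 0xd9 (blk 27, set 3) → VC-HIT  vc=[23]
6: 0xf5 (blk 30, set 2) → L1-HIT  vc=[23]
7: 0xb8 (blk 23, set 3) → VC-HIT  vc=[27]
8: 0xdd (blk 27, set 3) → VC-HIT  vc=[23]
9: 0xde (blk 27, set 3) → L1-HIT  vc=[23]

MISSES = 3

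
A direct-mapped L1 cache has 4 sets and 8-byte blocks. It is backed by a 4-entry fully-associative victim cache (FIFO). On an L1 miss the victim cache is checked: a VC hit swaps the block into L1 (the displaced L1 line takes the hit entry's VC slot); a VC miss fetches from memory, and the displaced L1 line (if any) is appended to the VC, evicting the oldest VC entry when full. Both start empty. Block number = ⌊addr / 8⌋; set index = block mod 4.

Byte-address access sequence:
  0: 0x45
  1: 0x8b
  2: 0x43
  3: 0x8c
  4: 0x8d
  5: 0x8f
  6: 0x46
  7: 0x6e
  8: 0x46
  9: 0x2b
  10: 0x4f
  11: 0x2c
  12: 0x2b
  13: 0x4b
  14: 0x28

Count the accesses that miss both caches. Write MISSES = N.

MISSES = 5

0: 0x45 (blk 8, set 0) → MISS  vc=[]
1: 0x8b (blk 17, set 1) → MISS  vc=[]
2: 0x43 (blk 8, set 0) → L1-HIT  vc=[]
3: 0x8c (blk 17, set 1) → L1-HIT  vc=[]
4: 0x8d (blk 17, set 1) → L1-HIT  vc=[]
5: 0x8f (blk 17, set 1) → L1-HIT  vc=[]
6: 0x46 (blk 8, set 0) → L1-HIT  vc=[]
7: 0x6e (blk 13, set 1) → MISS  vc=[17]
8: 0x46 (blk 8, set 0) → L1-HIT  vc=[17]
9: 0x2b (blk 5, set 1) → MISS  vc=[17, 13]
10: 0x4f (blk 9, set 1) → MISS  vc=[17, 13, 5]
11: 0x2c (blk 5, set 1) → VC-HIT  vc=[17, 13, 9]
12: 0x2b (blk 5, set 1) → L1-HIT  vc=[17, 13, 9]
13: 0x4b (blk 9, set 1) → VC-HIT  vc=[17, 13, 5]
14: 0x28 (blk 5, set 1) → VC-HIT  vc=[17, 13, 9]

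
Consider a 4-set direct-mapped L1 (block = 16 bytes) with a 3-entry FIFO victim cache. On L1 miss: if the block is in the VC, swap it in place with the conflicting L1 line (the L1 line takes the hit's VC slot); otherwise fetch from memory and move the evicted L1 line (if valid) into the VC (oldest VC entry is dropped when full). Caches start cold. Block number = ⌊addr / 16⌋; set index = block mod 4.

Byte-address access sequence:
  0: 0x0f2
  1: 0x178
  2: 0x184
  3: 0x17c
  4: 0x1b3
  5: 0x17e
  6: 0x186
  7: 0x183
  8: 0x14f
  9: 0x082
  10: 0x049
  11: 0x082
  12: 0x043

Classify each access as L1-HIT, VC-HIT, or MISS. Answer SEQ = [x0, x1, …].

  [0] addr=0xf2 blk=15 s=3: MISS | VC []
  [1] addr=0x178 blk=23 s=3: MISS | VC [15]
  [2] addr=0x184 blk=24 s=0: MISS | VC [15]
  [3] addr=0x17c blk=23 s=3: L1-HIT | VC [15]
  [4] addr=0x1b3 blk=27 s=3: MISS | VC [15, 23]
  [5] addr=0x17e blk=23 s=3: VC-HIT | VC [15, 27]
  [6] addr=0x186 blk=24 s=0: L1-HIT | VC [15, 27]
  [7] addr=0x183 blk=24 s=0: L1-HIT | VC [15, 27]
  [8] addr=0x14f blk=20 s=0: MISS | VC [15, 27, 24]
  [9] addr=0x82 blk=8 s=0: MISS | VC [27, 24, 20]
  [10] addr=0x49 blk=4 s=0: MISS | VC [24, 20, 8]
  [11] addr=0x82 blk=8 s=0: VC-HIT | VC [24, 20, 4]
  [12] addr=0x43 blk=4 s=0: VC-HIT | VC [24, 20, 8]

SEQ = [MISS, MISS, MISS, L1-HIT, MISS, VC-HIT, L1-HIT, L1-HIT, MISS, MISS, MISS, VC-HIT, VC-HIT]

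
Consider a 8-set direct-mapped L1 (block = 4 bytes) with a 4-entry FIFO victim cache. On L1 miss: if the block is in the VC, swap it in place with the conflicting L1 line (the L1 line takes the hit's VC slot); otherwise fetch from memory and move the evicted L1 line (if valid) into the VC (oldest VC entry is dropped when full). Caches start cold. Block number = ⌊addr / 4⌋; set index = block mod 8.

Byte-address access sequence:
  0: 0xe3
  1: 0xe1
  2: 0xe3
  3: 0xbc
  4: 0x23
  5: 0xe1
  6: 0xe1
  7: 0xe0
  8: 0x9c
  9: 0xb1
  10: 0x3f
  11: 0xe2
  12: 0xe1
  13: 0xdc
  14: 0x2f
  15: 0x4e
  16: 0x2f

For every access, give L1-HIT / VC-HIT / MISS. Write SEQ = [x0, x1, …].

SEQ = [MISS, L1-HIT, L1-HIT, MISS, MISS, VC-HIT, L1-HIT, L1-HIT, MISS, MISS, MISS, L1-HIT, L1-HIT, MISS, MISS, MISS, VC-HIT]

  [0] addr=0xe3 blk=56 s=0: MISS | VC []
  [1] addr=0xe1 blk=56 s=0: L1-HIT | VC []
  [2] addr=0xe3 blk=56 s=0: L1-HIT | VC []
  [3] addr=0xbc blk=47 s=7: MISS | VC []
  [4] addr=0x23 blk=8 s=0: MISS | VC [56]
  [5] addr=0xe1 blk=56 s=0: VC-HIT | VC [8]
  [6] addr=0xe1 blk=56 s=0: L1-HIT | VC [8]
  [7] addr=0xe0 blk=56 s=0: L1-HIT | VC [8]
  [8] addr=0x9c blk=39 s=7: MISS | VC [8, 47]
  [9] addr=0xb1 blk=44 s=4: MISS | VC [8, 47]
  [10] addr=0x3f blk=15 s=7: MISS | VC [8, 47, 39]
  [11] addr=0xe2 blk=56 s=0: L1-HIT | VC [8, 47, 39]
  [12] addr=0xe1 blk=56 s=0: L1-HIT | VC [8, 47, 39]
  [13] addr=0xdc blk=55 s=7: MISS | VC [8, 47, 39, 15]
  [14] addr=0x2f blk=11 s=3: MISS | VC [8, 47, 39, 15]
  [15] addr=0x4e blk=19 s=3: MISS | VC [47, 39, 15, 11]
  [16] addr=0x2f blk=11 s=3: VC-HIT | VC [47, 39, 15, 19]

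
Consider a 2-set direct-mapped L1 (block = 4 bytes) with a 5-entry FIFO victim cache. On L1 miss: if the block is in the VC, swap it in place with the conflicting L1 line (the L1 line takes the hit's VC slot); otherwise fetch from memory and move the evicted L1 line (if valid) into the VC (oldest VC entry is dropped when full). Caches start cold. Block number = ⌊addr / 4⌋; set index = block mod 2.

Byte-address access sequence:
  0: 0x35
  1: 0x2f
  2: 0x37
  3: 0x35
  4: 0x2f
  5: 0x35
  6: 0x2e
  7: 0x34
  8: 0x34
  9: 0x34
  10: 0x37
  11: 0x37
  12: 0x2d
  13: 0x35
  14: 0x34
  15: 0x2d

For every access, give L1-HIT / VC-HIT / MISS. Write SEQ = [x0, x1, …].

SEQ = [MISS, MISS, VC-HIT, L1-HIT, VC-HIT, VC-HIT, VC-HIT, VC-HIT, L1-HIT, L1-HIT, L1-HIT, L1-HIT, VC-HIT, VC-HIT, L1-HIT, VC-HIT]

0: 0x35 (blk 13, set 1) → MISS  vc=[]
1: 0x2f (blk 11, set 1) → MISS  vc=[13]
2: 0x37 (blk 13, set 1) → VC-HIT  vc=[11]
3: 0x35 (blk 13, set 1) → L1-HIT  vc=[11]
4: 0x2f (blk 11, set 1) → VC-HIT  vc=[13]
5: 0x35 (blk 13, set 1) → VC-HIT  vc=[11]
6: 0x2e (blk 11, set 1) → VC-HIT  vc=[13]
7: 0x34 (blk 13, set 1) → VC-HIT  vc=[11]
8: 0x34 (blk 13, set 1) → L1-HIT  vc=[11]
9: 0x34 (blk 13, set 1) → L1-HIT  vc=[11]
10: 0x37 (blk 13, set 1) → L1-HIT  vc=[11]
11: 0x37 (blk 13, set 1) → L1-HIT  vc=[11]
12: 0x2d (blk 11, set 1) → VC-HIT  vc=[13]
13: 0x35 (blk 13, set 1) → VC-HIT  vc=[11]
14: 0x34 (blk 13, set 1) → L1-HIT  vc=[11]
15: 0x2d (blk 11, set 1) → VC-HIT  vc=[13]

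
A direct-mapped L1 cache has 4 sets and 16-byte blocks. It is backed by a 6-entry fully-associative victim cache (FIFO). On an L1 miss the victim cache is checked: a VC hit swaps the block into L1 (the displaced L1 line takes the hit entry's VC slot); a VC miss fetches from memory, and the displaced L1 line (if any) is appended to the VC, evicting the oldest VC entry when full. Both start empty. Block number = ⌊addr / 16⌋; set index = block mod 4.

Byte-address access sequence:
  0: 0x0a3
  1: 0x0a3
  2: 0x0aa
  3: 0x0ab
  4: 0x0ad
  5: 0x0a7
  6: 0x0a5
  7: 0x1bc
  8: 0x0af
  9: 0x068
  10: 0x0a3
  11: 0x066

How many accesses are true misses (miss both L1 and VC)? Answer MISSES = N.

  [0] addr=0xa3 blk=10 s=2: MISS | VC []
  [1] addr=0xa3 blk=10 s=2: L1-HIT | VC []
  [2] addr=0xaa blk=10 s=2: L1-HIT | VC []
  [3] addr=0xab blk=10 s=2: L1-HIT | VC []
  [4] addr=0xad blk=10 s=2: L1-HIT | VC []
  [5] addr=0xa7 blk=10 s=2: L1-HIT | VC []
  [6] addr=0xa5 blk=10 s=2: L1-HIT | VC []
  [7] addr=0x1bc blk=27 s=3: MISS | VC []
  [8] addr=0xaf blk=10 s=2: L1-HIT | VC []
  [9] addr=0x68 blk=6 s=2: MISS | VC [10]
  [10] addr=0xa3 blk=10 s=2: VC-HIT | VC [6]
  [11] addr=0x66 blk=6 s=2: VC-HIT | VC [10]

MISSES = 3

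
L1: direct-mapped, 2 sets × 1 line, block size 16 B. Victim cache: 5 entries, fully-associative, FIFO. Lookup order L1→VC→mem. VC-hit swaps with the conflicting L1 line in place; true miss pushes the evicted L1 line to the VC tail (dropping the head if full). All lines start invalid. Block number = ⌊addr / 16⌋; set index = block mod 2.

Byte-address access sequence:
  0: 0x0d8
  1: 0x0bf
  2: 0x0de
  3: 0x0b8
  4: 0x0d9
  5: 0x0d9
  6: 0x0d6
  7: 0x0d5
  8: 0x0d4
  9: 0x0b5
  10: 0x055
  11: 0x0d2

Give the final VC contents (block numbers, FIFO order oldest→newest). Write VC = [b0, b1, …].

  [0] addr=0xd8 blk=13 s=1: MISS | VC []
  [1] addr=0xbf blk=11 s=1: MISS | VC [13]
  [2] addr=0xde blk=13 s=1: VC-HIT | VC [11]
  [3] addr=0xb8 blk=11 s=1: VC-HIT | VC [13]
  [4] addr=0xd9 blk=13 s=1: VC-HIT | VC [11]
  [5] addr=0xd9 blk=13 s=1: L1-HIT | VC [11]
  [6] addr=0xd6 blk=13 s=1: L1-HIT | VC [11]
  [7] addr=0xd5 blk=13 s=1: L1-HIT | VC [11]
  [8] addr=0xd4 blk=13 s=1: L1-HIT | VC [11]
  [9] addr=0xb5 blk=11 s=1: VC-HIT | VC [13]
  [10] addr=0x55 blk=5 s=1: MISS | VC [13, 11]
  [11] addr=0xd2 blk=13 s=1: VC-HIT | VC [5, 11]

VC = [5, 11]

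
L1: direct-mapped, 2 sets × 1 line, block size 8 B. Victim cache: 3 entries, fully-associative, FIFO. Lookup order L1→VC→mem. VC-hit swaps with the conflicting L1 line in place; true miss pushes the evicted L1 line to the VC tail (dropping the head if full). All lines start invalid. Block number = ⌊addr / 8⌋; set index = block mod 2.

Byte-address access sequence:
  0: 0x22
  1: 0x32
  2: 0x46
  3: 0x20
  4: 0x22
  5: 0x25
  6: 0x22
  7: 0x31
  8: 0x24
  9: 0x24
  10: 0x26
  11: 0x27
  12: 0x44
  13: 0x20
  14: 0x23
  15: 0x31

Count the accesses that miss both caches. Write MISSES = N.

MISSES = 3

0: 0x22 (blk 4, set 0) → MISS  vc=[]
1: 0x32 (blk 6, set 0) → MISS  vc=[4]
2: 0x46 (blk 8, set 0) → MISS  vc=[4, 6]
3: 0x20 (blk 4, set 0) → VC-HIT  vc=[8, 6]
4: 0x22 (blk 4, set 0) → L1-HIT  vc=[8, 6]
5: 0x25 (blk 4, set 0) → L1-HIT  vc=[8, 6]
6: 0x22 (blk 4, set 0) → L1-HIT  vc=[8, 6]
7: 0x31 (blk 6, set 0) → VC-HIT  vc=[8, 4]
8: 0x24 (blk 4, set 0) → VC-HIT  vc=[8, 6]
9: 0x24 (blk 4, set 0) → L1-HIT  vc=[8, 6]
10: 0x26 (blk 4, set 0) → L1-HIT  vc=[8, 6]
11: 0x27 (blk 4, set 0) → L1-HIT  vc=[8, 6]
12: 0x44 (blk 8, set 0) → VC-HIT  vc=[4, 6]
13: 0x20 (blk 4, set 0) → VC-HIT  vc=[8, 6]
14: 0x23 (blk 4, set 0) → L1-HIT  vc=[8, 6]
15: 0x31 (blk 6, set 0) → VC-HIT  vc=[8, 4]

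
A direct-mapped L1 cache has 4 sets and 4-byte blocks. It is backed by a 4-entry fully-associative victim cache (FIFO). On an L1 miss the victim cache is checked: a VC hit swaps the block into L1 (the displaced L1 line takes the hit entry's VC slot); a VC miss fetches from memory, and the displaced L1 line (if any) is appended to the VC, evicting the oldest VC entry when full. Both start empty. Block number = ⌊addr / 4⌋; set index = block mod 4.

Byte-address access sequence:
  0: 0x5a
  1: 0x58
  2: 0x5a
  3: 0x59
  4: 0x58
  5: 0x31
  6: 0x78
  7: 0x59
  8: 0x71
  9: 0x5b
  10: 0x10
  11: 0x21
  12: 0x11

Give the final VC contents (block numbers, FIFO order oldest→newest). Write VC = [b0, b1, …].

VC = [30, 12, 28, 8]

  [0] addr=0x5a blk=22 s=2: MISS | VC []
  [1] addr=0x58 blk=22 s=2: L1-HIT | VC []
  [2] addr=0x5a blk=22 s=2: L1-HIT | VC []
  [3] addr=0x59 blk=22 s=2: L1-HIT | VC []
  [4] addr=0x58 blk=22 s=2: L1-HIT | VC []
  [5] addr=0x31 blk=12 s=0: MISS | VC []
  [6] addr=0x78 blk=30 s=2: MISS | VC [22]
  [7] addr=0x59 blk=22 s=2: VC-HIT | VC [30]
  [8] addr=0x71 blk=28 s=0: MISS | VC [30, 12]
  [9] addr=0x5b blk=22 s=2: L1-HIT | VC [30, 12]
  [10] addr=0x10 blk=4 s=0: MISS | VC [30, 12, 28]
  [11] addr=0x21 blk=8 s=0: MISS | VC [30, 12, 28, 4]
  [12] addr=0x11 blk=4 s=0: VC-HIT | VC [30, 12, 28, 8]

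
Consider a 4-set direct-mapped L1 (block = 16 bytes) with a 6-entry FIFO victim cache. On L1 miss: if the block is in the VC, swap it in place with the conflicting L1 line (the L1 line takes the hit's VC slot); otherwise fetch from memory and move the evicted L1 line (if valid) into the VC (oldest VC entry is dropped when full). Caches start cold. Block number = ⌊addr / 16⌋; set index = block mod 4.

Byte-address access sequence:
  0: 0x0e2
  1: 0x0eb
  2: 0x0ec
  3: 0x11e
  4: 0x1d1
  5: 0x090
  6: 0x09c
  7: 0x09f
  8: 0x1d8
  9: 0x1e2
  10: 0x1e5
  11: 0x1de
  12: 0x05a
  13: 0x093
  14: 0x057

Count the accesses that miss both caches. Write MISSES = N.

MISSES = 6

#0 0xe2→b14/s2 MISS; vc=[]
#1 0xeb→b14/s2 L1-HIT; vc=[]
#2 0xec→b14/s2 L1-HIT; vc=[]
#3 0x11e→b17/s1 MISS; vc=[]
#4 0x1d1→b29/s1 MISS; vc=[17]
#5 0x90→b9/s1 MISS; vc=[17,29]
#6 0x9c→b9/s1 L1-HIT; vc=[17,29]
#7 0x9f→b9/s1 L1-HIT; vc=[17,29]
#8 0x1d8→b29/s1 VC-HIT; vc=[17,9]
#9 0x1e2→b30/s2 MISS; vc=[17,9,14]
#10 0x1e5→b30/s2 L1-HIT; vc=[17,9,14]
#11 0x1de→b29/s1 L1-HIT; vc=[17,9,14]
#12 0x5a→b5/s1 MISS; vc=[17,9,14,29]
#13 0x93→b9/s1 VC-HIT; vc=[17,5,14,29]
#14 0x57→b5/s1 VC-HIT; vc=[17,9,14,29]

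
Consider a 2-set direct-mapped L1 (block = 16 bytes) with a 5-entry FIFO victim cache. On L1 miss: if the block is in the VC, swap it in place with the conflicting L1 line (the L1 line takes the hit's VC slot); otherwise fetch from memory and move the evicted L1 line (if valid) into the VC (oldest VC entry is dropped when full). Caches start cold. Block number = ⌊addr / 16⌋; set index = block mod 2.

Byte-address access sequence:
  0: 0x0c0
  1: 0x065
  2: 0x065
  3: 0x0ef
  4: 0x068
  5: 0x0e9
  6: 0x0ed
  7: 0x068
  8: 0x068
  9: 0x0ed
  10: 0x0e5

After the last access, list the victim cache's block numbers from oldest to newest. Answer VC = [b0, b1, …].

0: 0xc0 (blk 12, set 0) → MISS  vc=[]
1: 0x65 (blk 6, set 0) → MISS  vc=[12]
2: 0x65 (blk 6, set 0) → L1-HIT  vc=[12]
3: 0xef (blk 14, set 0) → MISS  vc=[12, 6]
4: 0x68 (blk 6, set 0) → VC-HIT  vc=[12, 14]
5: 0xe9 (blk 14, set 0) → VC-HIT  vc=[12, 6]
6: 0xed (blk 14, set 0) → L1-HIT  vc=[12, 6]
7: 0x68 (blk 6, set 0) → VC-HIT  vc=[12, 14]
8: 0x68 (blk 6, set 0) → L1-HIT  vc=[12, 14]
9: 0xed (blk 14, set 0) → VC-HIT  vc=[12, 6]
10: 0xe5 (blk 14, set 0) → L1-HIT  vc=[12, 6]

VC = [12, 6]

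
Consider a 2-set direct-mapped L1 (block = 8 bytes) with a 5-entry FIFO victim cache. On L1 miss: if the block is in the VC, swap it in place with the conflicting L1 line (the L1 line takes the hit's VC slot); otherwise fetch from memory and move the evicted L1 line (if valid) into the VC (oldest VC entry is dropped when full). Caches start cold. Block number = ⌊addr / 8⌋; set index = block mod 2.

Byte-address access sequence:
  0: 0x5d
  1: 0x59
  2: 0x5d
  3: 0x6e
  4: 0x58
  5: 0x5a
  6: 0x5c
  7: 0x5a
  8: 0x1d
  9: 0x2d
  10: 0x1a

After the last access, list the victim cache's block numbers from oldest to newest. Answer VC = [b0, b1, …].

VC = [13, 11, 5]

0: 0x5d (blk 11, set 1) → MISS  vc=[]
1: 0x59 (blk 11, set 1) → L1-HIT  vc=[]
2: 0x5d (blk 11, set 1) → L1-HIT  vc=[]
3: 0x6e (blk 13, set 1) → MISS  vc=[11]
4: 0x58 (blk 11, set 1) → VC-HIT  vc=[13]
5: 0x5a (blk 11, set 1) → L1-HIT  vc=[13]
6: 0x5c (blk 11, set 1) → L1-HIT  vc=[13]
7: 0x5a (blk 11, set 1) → L1-HIT  vc=[13]
8: 0x1d (blk 3, set 1) → MISS  vc=[13, 11]
9: 0x2d (blk 5, set 1) → MISS  vc=[13, 11, 3]
10: 0x1a (blk 3, set 1) → VC-HIT  vc=[13, 11, 5]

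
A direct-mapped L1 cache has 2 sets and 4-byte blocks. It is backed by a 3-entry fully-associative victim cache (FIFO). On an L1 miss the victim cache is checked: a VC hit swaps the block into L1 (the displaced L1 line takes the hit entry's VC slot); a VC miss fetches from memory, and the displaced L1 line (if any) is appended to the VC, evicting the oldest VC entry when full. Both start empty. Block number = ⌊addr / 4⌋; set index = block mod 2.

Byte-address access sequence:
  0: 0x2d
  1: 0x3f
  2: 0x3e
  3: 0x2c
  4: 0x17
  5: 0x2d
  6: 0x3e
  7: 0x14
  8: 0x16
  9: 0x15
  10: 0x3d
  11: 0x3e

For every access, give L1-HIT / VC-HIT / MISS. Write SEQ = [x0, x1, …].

SEQ = [MISS, MISS, L1-HIT, VC-HIT, MISS, VC-HIT, VC-HIT, VC-HIT, L1-HIT, L1-HIT, VC-HIT, L1-HIT]

0: 0x2d (blk 11, set 1) → MISS  vc=[]
1: 0x3f (blk 15, set 1) → MISS  vc=[11]
2: 0x3e (blk 15, set 1) → L1-HIT  vc=[11]
3: 0x2c (blk 11, set 1) → VC-HIT  vc=[15]
4: 0x17 (blk 5, set 1) → MISS  vc=[15, 11]
5: 0x2d (blk 11, set 1) → VC-HIT  vc=[15, 5]
6: 0x3e (blk 15, set 1) → VC-HIT  vc=[11, 5]
7: 0x14 (blk 5, set 1) → VC-HIT  vc=[11, 15]
8: 0x16 (blk 5, set 1) → L1-HIT  vc=[11, 15]
9: 0x15 (blk 5, set 1) → L1-HIT  vc=[11, 15]
10: 0x3d (blk 15, set 1) → VC-HIT  vc=[11, 5]
11: 0x3e (blk 15, set 1) → L1-HIT  vc=[11, 5]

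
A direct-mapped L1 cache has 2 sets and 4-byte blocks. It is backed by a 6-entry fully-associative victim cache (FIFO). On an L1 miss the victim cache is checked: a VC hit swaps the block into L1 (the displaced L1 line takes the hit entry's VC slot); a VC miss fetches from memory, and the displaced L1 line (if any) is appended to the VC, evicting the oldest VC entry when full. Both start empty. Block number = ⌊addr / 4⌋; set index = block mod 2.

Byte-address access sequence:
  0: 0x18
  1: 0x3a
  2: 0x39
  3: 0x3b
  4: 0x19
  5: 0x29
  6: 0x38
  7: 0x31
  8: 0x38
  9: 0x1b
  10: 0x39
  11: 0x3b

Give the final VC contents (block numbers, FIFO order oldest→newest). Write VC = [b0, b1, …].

#0 0x18→b6/s0 MISS; vc=[]
#1 0x3a→b14/s0 MISS; vc=[6]
#2 0x39→b14/s0 L1-HIT; vc=[6]
#3 0x3b→b14/s0 L1-HIT; vc=[6]
#4 0x19→b6/s0 VC-HIT; vc=[14]
#5 0x29→b10/s0 MISS; vc=[14,6]
#6 0x38→b14/s0 VC-HIT; vc=[10,6]
#7 0x31→b12/s0 MISS; vc=[10,6,14]
#8 0x38→b14/s0 VC-HIT; vc=[10,6,12]
#9 0x1b→b6/s0 VC-HIT; vc=[10,14,12]
#10 0x39→b14/s0 VC-HIT; vc=[10,6,12]
#11 0x3b→b14/s0 L1-HIT; vc=[10,6,12]

VC = [10, 6, 12]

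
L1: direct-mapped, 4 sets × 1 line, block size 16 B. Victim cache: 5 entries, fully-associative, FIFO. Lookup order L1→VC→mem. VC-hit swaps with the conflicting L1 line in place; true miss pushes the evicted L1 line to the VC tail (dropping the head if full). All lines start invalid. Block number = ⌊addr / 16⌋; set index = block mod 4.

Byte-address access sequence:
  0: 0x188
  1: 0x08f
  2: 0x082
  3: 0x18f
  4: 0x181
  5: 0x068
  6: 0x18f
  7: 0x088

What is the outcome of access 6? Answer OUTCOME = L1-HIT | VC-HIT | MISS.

0: 0x188 (blk 24, set 0) → MISS  vc=[]
1: 0x8f (blk 8, set 0) → MISS  vc=[24]
2: 0x82 (blk 8, set 0) → L1-HIT  vc=[24]
3: 0x18f (blk 24, set 0) → VC-HIT  vc=[8]
4: 0x181 (blk 24, set 0) → L1-HIT  vc=[8]
5: 0x68 (blk 6, set 2) → MISS  vc=[8]
6: 0x18f (blk 24, set 0) → L1-HIT  vc=[8]
7: 0x88 (blk 8, set 0) → VC-HIT  vc=[24]

OUTCOME = L1-HIT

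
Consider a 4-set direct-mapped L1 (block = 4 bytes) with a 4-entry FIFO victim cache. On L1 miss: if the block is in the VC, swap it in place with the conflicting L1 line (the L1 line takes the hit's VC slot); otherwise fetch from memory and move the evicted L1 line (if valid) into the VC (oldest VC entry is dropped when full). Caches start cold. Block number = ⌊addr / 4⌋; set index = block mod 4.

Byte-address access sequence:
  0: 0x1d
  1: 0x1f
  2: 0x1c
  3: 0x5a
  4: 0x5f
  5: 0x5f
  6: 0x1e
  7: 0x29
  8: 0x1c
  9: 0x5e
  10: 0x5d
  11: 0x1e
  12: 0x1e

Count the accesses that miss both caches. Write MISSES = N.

  [0] addr=0x1d blk=7 s=3: MISS | VC []
  [1] addr=0x1f blk=7 s=3: L1-HIT | VC []
  [2] addr=0x1c blk=7 s=3: L1-HIT | VC []
  [3] addr=0x5a blk=22 s=2: MISS | VC []
  [4] addr=0x5f blk=23 s=3: MISS | VC [7]
  [5] addr=0x5f blk=23 s=3: L1-HIT | VC [7]
  [6] addr=0x1e blk=7 s=3: VC-HIT | VC [23]
  [7] addr=0x29 blk=10 s=2: MISS | VC [23, 22]
  [8] addr=0x1c blk=7 s=3: L1-HIT | VC [23, 22]
  [9] addr=0x5e blk=23 s=3: VC-HIT | VC [7, 22]
  [10] addr=0x5d blk=23 s=3: L1-HIT | VC [7, 22]
  [11] addr=0x1e blk=7 s=3: VC-HIT | VC [23, 22]
  [12] addr=0x1e blk=7 s=3: L1-HIT | VC [23, 22]

MISSES = 4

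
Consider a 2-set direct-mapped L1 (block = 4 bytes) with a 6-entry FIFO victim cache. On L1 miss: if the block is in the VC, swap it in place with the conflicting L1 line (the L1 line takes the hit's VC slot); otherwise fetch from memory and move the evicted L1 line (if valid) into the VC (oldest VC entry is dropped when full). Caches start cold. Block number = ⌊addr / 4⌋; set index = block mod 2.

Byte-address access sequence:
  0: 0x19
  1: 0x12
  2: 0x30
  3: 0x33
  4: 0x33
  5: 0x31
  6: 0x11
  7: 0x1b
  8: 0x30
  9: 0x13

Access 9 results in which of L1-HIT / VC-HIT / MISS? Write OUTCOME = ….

OUTCOME = VC-HIT

0: 0x19 (blk 6, set 0) → MISS  vc=[]
1: 0x12 (blk 4, set 0) → MISS  vc=[6]
2: 0x30 (blk 12, set 0) → MISS  vc=[6, 4]
3: 0x33 (blk 12, set 0) → L1-HIT  vc=[6, 4]
4: 0x33 (blk 12, set 0) → L1-HIT  vc=[6, 4]
5: 0x31 (blk 12, set 0) → L1-HIT  vc=[6, 4]
6: 0x11 (blk 4, set 0) → VC-HIT  vc=[6, 12]
7: 0x1b (blk 6, set 0) → VC-HIT  vc=[4, 12]
8: 0x30 (blk 12, set 0) → VC-HIT  vc=[4, 6]
9: 0x13 (blk 4, set 0) → VC-HIT  vc=[12, 6]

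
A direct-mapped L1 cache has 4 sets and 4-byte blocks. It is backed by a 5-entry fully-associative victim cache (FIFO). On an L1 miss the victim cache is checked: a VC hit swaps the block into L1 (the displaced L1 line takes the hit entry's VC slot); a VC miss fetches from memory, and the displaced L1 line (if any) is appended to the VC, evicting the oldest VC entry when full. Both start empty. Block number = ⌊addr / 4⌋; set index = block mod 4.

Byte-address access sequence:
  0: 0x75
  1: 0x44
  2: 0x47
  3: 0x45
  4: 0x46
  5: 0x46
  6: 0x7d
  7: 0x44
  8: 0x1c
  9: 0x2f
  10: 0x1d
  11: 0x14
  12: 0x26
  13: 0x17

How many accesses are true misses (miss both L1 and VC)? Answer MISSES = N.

MISSES = 7

0: 0x75 (blk 29, set 1) → MISS  vc=[]
1: 0x44 (blk 17, set 1) → MISS  vc=[29]
2: 0x47 (blk 17, set 1) → L1-HIT  vc=[29]
3: 0x45 (blk 17, set 1) → L1-HIT  vc=[29]
4: 0x46 (blk 17, set 1) → L1-HIT  vc=[29]
5: 0x46 (blk 17, set 1) → L1-HIT  vc=[29]
6: 0x7d (blk 31, set 3) → MISS  vc=[29]
7: 0x44 (blk 17, set 1) → L1-HIT  vc=[29]
8: 0x1c (blk 7, set 3) → MISS  vc=[29, 31]
9: 0x2f (blk 11, set 3) → MISS  vc=[29, 31, 7]
10: 0x1d (blk 7, set 3) → VC-HIT  vc=[29, 31, 11]
11: 0x14 (blk 5, set 1) → MISS  vc=[29, 31, 11, 17]
12: 0x26 (blk 9, set 1) → MISS  vc=[29, 31, 11, 17, 5]
13: 0x17 (blk 5, set 1) → VC-HIT  vc=[29, 31, 11, 17, 9]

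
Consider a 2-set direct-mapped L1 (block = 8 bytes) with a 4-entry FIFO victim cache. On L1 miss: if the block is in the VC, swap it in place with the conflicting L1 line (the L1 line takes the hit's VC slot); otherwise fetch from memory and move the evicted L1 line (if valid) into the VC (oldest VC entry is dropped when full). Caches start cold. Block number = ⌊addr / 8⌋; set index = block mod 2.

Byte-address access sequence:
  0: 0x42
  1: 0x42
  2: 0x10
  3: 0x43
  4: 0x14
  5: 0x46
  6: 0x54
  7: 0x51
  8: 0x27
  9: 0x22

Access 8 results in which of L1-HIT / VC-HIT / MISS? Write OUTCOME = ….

  [0] addr=0x42 blk=8 s=0: MISS | VC []
  [1] addr=0x42 blk=8 s=0: L1-HIT | VC []
  [2] addr=0x10 blk=2 s=0: MISS | VC [8]
  [3] addr=0x43 blk=8 s=0: VC-HIT | VC [2]
  [4] addr=0x14 blk=2 s=0: VC-HIT | VC [8]
  [5] addr=0x46 blk=8 s=0: VC-HIT | VC [2]
  [6] addr=0x54 blk=10 s=0: MISS | VC [2, 8]
  [7] addr=0x51 blk=10 s=0: L1-HIT | VC [2, 8]
  [8] addr=0x27 blk=4 s=0: MISS | VC [2, 8, 10]
  [9] addr=0x22 blk=4 s=0: L1-HIT | VC [2, 8, 10]

OUTCOME = MISS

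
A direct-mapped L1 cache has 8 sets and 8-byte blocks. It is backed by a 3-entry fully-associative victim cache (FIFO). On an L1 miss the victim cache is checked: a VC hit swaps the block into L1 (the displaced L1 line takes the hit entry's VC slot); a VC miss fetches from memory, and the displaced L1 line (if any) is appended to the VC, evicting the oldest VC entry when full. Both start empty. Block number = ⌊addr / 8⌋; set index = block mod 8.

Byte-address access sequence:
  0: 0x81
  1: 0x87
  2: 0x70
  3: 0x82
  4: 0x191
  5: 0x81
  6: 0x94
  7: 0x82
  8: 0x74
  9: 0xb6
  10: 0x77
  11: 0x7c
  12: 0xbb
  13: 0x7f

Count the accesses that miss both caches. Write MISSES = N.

  [0] addr=0x81 blk=16 s=0: MISS | VC []
  [1] addr=0x87 blk=16 s=0: L1-HIT | VC []
  [2] addr=0x70 blk=14 s=6: MISS | VC []
  [3] addr=0x82 blk=16 s=0: L1-HIT | VC []
  [4] addr=0x191 blk=50 s=2: MISS | VC []
  [5] addr=0x81 blk=16 s=0: L1-HIT | VC []
  [6] addr=0x94 blk=18 s=2: MISS | VC [50]
  [7] addr=0x82 blk=16 s=0: L1-HIT | VC [50]
  [8] addr=0x74 blk=14 s=6: L1-HIT | VC [50]
  [9] addr=0xb6 blk=22 s=6: MISS | VC [50, 14]
  [10] addr=0x77 blk=14 s=6: VC-HIT | VC [50, 22]
  [11] addr=0x7c blk=15 s=7: MISS | VC [50, 22]
  [12] addr=0xbb blk=23 s=7: MISS | VC [50, 22, 15]
  [13] addr=0x7f blk=15 s=7: VC-HIT | VC [50, 22, 23]

MISSES = 7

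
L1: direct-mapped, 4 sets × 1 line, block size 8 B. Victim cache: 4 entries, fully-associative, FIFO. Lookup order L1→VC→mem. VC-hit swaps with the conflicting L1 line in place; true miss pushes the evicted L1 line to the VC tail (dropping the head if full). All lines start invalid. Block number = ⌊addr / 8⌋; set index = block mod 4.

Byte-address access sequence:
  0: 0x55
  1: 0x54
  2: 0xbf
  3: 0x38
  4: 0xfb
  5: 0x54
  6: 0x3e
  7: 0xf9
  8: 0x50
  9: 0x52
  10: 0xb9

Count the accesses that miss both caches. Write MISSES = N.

MISSES = 4

0: 0x55 (blk 10, set 2) → MISS  vc=[]
1: 0x54 (blk 10, set 2) → L1-HIT  vc=[]
2: 0xbf (blk 23, set 3) → MISS  vc=[]
3: 0x38 (blk 7, set 3) → MISS  vc=[23]
4: 0xfb (blk 31, set 3) → MISS  vc=[23, 7]
5: 0x54 (blk 10, set 2) → L1-HIT  vc=[23, 7]
6: 0x3e (blk 7, set 3) → VC-HIT  vc=[23, 31]
7: 0xf9 (blk 31, set 3) → VC-HIT  vc=[23, 7]
8: 0x50 (blk 10, set 2) → L1-HIT  vc=[23, 7]
9: 0x52 (blk 10, set 2) → L1-HIT  vc=[23, 7]
10: 0xb9 (blk 23, set 3) → VC-HIT  vc=[31, 7]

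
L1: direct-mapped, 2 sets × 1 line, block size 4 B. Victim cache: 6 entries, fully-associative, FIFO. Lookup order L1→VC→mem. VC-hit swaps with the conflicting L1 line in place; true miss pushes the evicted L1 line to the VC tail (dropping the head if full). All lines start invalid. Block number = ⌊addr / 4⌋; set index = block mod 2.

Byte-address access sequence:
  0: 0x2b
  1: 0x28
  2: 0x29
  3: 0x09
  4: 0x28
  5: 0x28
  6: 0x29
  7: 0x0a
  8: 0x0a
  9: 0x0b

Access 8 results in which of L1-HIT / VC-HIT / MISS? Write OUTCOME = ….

OUTCOME = L1-HIT

0: 0x2b (blk 10, set 0) → MISS  vc=[]
1: 0x28 (blk 10, set 0) → L1-HIT  vc=[]
2: 0x29 (blk 10, set 0) → L1-HIT  vc=[]
3: 0x9 (blk 2, set 0) → MISS  vc=[10]
4: 0x28 (blk 10, set 0) → VC-HIT  vc=[2]
5: 0x28 (blk 10, set 0) → L1-HIT  vc=[2]
6: 0x29 (blk 10, set 0) → L1-HIT  vc=[2]
7: 0xa (blk 2, set 0) → VC-HIT  vc=[10]
8: 0xa (blk 2, set 0) → L1-HIT  vc=[10]
9: 0xb (blk 2, set 0) → L1-HIT  vc=[10]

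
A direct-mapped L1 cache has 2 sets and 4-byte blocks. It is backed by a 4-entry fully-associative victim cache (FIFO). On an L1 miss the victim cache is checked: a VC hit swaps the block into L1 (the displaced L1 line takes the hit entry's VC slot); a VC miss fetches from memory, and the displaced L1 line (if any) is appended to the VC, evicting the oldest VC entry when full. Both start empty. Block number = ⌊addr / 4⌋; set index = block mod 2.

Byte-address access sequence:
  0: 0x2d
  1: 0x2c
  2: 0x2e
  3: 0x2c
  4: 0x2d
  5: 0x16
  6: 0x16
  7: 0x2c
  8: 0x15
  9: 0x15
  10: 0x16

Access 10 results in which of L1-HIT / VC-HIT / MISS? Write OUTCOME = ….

OUTCOME = L1-HIT

  [0] addr=0x2d blk=11 s=1: MISS | VC []
  [1] addr=0x2c blk=11 s=1: L1-HIT | VC []
  [2] addr=0x2e blk=11 s=1: L1-HIT | VC []
  [3] addr=0x2c blk=11 s=1: L1-HIT | VC []
  [4] addr=0x2d blk=11 s=1: L1-HIT | VC []
  [5] addr=0x16 blk=5 s=1: MISS | VC [11]
  [6] addr=0x16 blk=5 s=1: L1-HIT | VC [11]
  [7] addr=0x2c blk=11 s=1: VC-HIT | VC [5]
  [8] addr=0x15 blk=5 s=1: VC-HIT | VC [11]
  [9] addr=0x15 blk=5 s=1: L1-HIT | VC [11]
  [10] addr=0x16 blk=5 s=1: L1-HIT | VC [11]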